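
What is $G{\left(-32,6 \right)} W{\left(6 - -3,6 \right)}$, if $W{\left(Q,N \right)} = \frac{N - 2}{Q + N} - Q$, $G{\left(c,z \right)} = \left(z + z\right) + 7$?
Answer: $- \frac{2489}{15} \approx -165.93$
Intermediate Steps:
$G{\left(c,z \right)} = 7 + 2 z$ ($G{\left(c,z \right)} = 2 z + 7 = 7 + 2 z$)
$W{\left(Q,N \right)} = - Q + \frac{-2 + N}{N + Q}$ ($W{\left(Q,N \right)} = \frac{-2 + N}{N + Q} - Q = - Q + \frac{-2 + N}{N + Q}$)
$G{\left(-32,6 \right)} W{\left(6 - -3,6 \right)} = \left(7 + 2 \cdot 6\right) \frac{-2 + 6 - \left(6 - -3\right)^{2} - 6 \left(6 - -3\right)}{6 + \left(6 - -3\right)} = \left(7 + 12\right) \frac{-2 + 6 - \left(6 + 3\right)^{2} - 6 \left(6 + 3\right)}{6 + \left(6 + 3\right)} = 19 \frac{-2 + 6 - 9^{2} - 6 \cdot 9}{6 + 9} = 19 \frac{-2 + 6 - 81 - 54}{15} = 19 \cdot \frac{1}{15} \left(-131\right) = 19 \left(- \frac{131}{15}\right) = - \frac{2489}{15}$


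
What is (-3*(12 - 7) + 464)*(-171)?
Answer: -76779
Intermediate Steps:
(-3*(12 - 7) + 464)*(-171) = (-3*5 + 464)*(-171) = (-15 + 464)*(-171) = 449*(-171) = -76779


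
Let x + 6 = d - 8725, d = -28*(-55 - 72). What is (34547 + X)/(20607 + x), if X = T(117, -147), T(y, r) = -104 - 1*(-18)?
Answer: 11487/5144 ≈ 2.2331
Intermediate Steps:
T(y, r) = -86 (T(y, r) = -104 + 18 = -86)
X = -86
d = 3556 (d = -28*(-127) = 3556)
x = -5175 (x = -6 + (3556 - 8725) = -6 - 5169 = -5175)
(34547 + X)/(20607 + x) = (34547 - 86)/(20607 - 5175) = 34461/15432 = 34461*(1/15432) = 11487/5144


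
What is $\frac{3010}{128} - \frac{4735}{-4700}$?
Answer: $\frac{368827}{15040} \approx 24.523$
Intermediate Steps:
$\frac{3010}{128} - \frac{4735}{-4700} = 3010 \cdot \frac{1}{128} - - \frac{947}{940} = \frac{1505}{64} + \frac{947}{940} = \frac{368827}{15040}$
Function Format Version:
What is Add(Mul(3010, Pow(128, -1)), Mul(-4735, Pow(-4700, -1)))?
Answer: Rational(368827, 15040) ≈ 24.523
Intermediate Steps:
Add(Mul(3010, Pow(128, -1)), Mul(-4735, Pow(-4700, -1))) = Add(Mul(3010, Rational(1, 128)), Mul(-4735, Rational(-1, 4700))) = Add(Rational(1505, 64), Rational(947, 940)) = Rational(368827, 15040)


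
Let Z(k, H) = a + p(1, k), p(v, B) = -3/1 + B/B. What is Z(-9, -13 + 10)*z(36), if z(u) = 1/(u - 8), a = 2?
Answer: 0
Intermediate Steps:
p(v, B) = -2 (p(v, B) = -3*1 + 1 = -3 + 1 = -2)
z(u) = 1/(-8 + u)
Z(k, H) = 0 (Z(k, H) = 2 - 2 = 0)
Z(-9, -13 + 10)*z(36) = 0/(-8 + 36) = 0/28 = 0*(1/28) = 0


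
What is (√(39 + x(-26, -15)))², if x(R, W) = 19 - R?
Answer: 84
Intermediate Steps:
(√(39 + x(-26, -15)))² = (√(39 + (19 - 1*(-26))))² = (√(39 + (19 + 26)))² = (√(39 + 45))² = (√84)² = (2*√21)² = 84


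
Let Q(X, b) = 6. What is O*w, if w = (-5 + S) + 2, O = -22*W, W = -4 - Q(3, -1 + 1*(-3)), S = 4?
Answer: 220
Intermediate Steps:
W = -10 (W = -4 - 1*6 = -4 - 6 = -10)
O = 220 (O = -22*(-10) = 220)
w = 1 (w = (-5 + 4) + 2 = -1 + 2 = 1)
O*w = 220*1 = 220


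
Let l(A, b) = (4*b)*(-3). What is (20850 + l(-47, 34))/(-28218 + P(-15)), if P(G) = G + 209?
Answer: -10221/14012 ≈ -0.72945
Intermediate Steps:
l(A, b) = -12*b
P(G) = 209 + G
(20850 + l(-47, 34))/(-28218 + P(-15)) = (20850 - 12*34)/(-28218 + (209 - 15)) = (20850 - 408)/(-28218 + 194) = 20442/(-28024) = 20442*(-1/28024) = -10221/14012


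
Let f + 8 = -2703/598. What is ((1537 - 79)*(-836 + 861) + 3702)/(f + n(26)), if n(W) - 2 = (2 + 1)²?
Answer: -8003632/303 ≈ -26415.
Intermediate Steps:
n(W) = 11 (n(W) = 2 + (2 + 1)² = 2 + 3² = 2 + 9 = 11)
f = -7487/598 (f = -8 - 2703/598 = -7487/598 ≈ -12.520)
((1537 - 79)*(-836 + 861) + 3702)/(f + n(26)) = ((1537 - 79)*(-836 + 861) + 3702)/(-7487/598 + 11) = (1458*25 + 3702)/(-909/598) = (36450 + 3702)*(-598/909) = 40152*(-598/909) = -8003632/303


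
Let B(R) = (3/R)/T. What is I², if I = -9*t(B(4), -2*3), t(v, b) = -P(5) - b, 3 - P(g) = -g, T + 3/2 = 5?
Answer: 324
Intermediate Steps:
T = 7/2 (T = -3/2 + 5 = 7/2 ≈ 3.5000)
P(g) = 3 + g (P(g) = 3 - (-1)*g = 3 + g)
B(R) = 6/(7*R) (B(R) = (3/R)/(7/2) = (3/R)*(2/7) = 6/(7*R))
t(v, b) = -8 - b (t(v, b) = -(3 + 5) - b = -1*8 - b = -8 - b)
I = 18 (I = -9*(-8 - (-2)*3) = -9*(-8 - 1*(-6)) = -9*(-8 + 6) = -9*(-2) = 18)
I² = 18² = 324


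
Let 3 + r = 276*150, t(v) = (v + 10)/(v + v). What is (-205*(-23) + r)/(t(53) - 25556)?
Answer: -4887872/2708873 ≈ -1.8044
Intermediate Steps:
t(v) = (10 + v)/(2*v) (t(v) = (10 + v)/((2*v)) = (10 + v)*(1/(2*v)) = (10 + v)/(2*v))
r = 41397 (r = -3 + 276*150 = -3 + 41400 = 41397)
(-205*(-23) + r)/(t(53) - 25556) = (-205*(-23) + 41397)/((½)*(10 + 53)/53 - 25556) = (4715 + 41397)/((½)*(1/53)*63 - 25556) = 46112/(63/106 - 25556) = 46112/(-2708873/106) = 46112*(-106/2708873) = -4887872/2708873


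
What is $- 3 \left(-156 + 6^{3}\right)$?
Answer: $-180$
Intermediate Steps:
$- 3 \left(-156 + 6^{3}\right) = - 3 \left(-156 + 216\right) = \left(-3\right) 60 = -180$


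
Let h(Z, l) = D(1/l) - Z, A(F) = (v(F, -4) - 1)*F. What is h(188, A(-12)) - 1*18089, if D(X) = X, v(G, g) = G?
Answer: -2851211/156 ≈ -18277.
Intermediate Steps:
A(F) = F*(-1 + F) (A(F) = (F - 1)*F = (-1 + F)*F = F*(-1 + F))
h(Z, l) = 1/l - Z
h(188, A(-12)) - 1*18089 = (1/(-12*(-1 - 12)) - 1*188) - 1*18089 = (1/(-12*(-13)) - 188) - 18089 = (1/156 - 188) - 18089 = -29327/156 - 18089 = -2851211/156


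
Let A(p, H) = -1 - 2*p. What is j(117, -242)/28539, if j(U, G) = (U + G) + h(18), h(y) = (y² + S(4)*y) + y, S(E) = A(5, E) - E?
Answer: -53/28539 ≈ -0.0018571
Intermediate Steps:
A(p, H) = -1 - 2*p
S(E) = -11 - E (S(E) = (-1 - 2*5) - E = (-1 - 10) - E = -11 - E)
h(y) = y² - 14*y (h(y) = (y² + (-11 - 1*4)*y) + y = (y² + (-11 - 4)*y) + y = (y² - 15*y) + y = y² - 14*y)
j(U, G) = 72 + G + U (j(U, G) = (U + G) + 18*(-14 + 18) = (G + U) + 18*4 = (G + U) + 72 = 72 + G + U)
j(117, -242)/28539 = (72 - 242 + 117)/28539 = -53*1/28539 = -53/28539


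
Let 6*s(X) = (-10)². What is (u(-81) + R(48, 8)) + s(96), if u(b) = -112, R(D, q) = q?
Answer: -262/3 ≈ -87.333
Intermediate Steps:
s(X) = 50/3 (s(X) = (⅙)*(-10)² = (⅙)*100 = 50/3)
(u(-81) + R(48, 8)) + s(96) = (-112 + 8) + 50/3 = -104 + 50/3 = -262/3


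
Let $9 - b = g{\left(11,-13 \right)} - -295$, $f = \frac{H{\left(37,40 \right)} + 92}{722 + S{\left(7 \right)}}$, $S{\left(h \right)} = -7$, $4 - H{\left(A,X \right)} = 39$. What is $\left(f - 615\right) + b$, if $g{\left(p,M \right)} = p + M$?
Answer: $- \frac{642728}{715} \approx -898.92$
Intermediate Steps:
$H{\left(A,X \right)} = -35$ ($H{\left(A,X \right)} = 4 - 39 = -35$)
$g{\left(p,M \right)} = M + p$
$f = \frac{57}{715}$ ($f = \frac{-35 + 92}{722 - 7} = \frac{57}{715} \approx 0.07972$)
$b = -284$ ($b = 9 - \left(\left(-13 + 11\right) - -295\right) = 9 - \left(-2 + 295\right) = 9 - 293 = -284$)
$\left(f - 615\right) + b = \left(\frac{57}{715} - 615\right) - 284 = - \frac{439668}{715} - 284 = - \frac{642728}{715}$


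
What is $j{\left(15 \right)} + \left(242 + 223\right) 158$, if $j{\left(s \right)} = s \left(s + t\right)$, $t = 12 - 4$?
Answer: $73815$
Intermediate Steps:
$t = 8$ ($t = 12 - 4 = 8$)
$j{\left(s \right)} = s \left(8 + s\right)$ ($j{\left(s \right)} = s \left(s + 8\right) = s \left(8 + s\right)$)
$j{\left(15 \right)} + \left(242 + 223\right) 158 = 15 \left(8 + 15\right) + \left(242 + 223\right) 158 = 15 \cdot 23 + 465 \cdot 158 = 345 + 73470 = 73815$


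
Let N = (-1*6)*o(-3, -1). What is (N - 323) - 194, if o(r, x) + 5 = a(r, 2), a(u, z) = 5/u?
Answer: -477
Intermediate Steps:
o(r, x) = -5 + 5/r
N = 40 (N = (-1*6)*(-5 + 5/(-3)) = -6*(-5 + 5*(-1/3)) = -6*(-5 - 5/3) = -6*(-20/3) = 40)
(N - 323) - 194 = (40 - 323) - 194 = -283 - 194 = -477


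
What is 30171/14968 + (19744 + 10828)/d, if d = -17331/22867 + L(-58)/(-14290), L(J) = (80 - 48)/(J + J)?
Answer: -2168080214440908383/53749764496616 ≈ -40337.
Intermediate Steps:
L(J) = 16/J (L(J) = 32/((2*J)) = 32*(1/(2*J)) = 16/J)
d = -3590978387/4738156735 (d = -17331/22867 + (16/(-58))/(-14290) = -17331*1/22867 + (16*(-1/58))*(-1/14290) = -17331/22867 - 8/29*(-1/14290) = -17331/22867 + 4/207205 = -3590978387/4738156735 ≈ -0.75788)
30171/14968 + (19744 + 10828)/d = 30171/14968 + (19744 + 10828)/(-3590978387/4738156735) = 30171*(1/14968) + 30572*(-4738156735/3590978387) = 30171/14968 - 144854927702420/3590978387 = -2168080214440908383/53749764496616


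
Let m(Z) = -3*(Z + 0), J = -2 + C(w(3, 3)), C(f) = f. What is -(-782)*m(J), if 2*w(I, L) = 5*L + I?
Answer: -16422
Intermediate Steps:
w(I, L) = I/2 + 5*L/2 (w(I, L) = (5*L + I)/2 = (I + 5*L)/2 = I/2 + 5*L/2)
J = 7 (J = -2 + ((½)*3 + (5/2)*3) = -2 + (3/2 + 15/2) = -2 + 9 = 7)
m(Z) = -3*Z
-(-782)*m(J) = -(-782)*(-3*7) = -(-782)*(-21) = -391*42 = -16422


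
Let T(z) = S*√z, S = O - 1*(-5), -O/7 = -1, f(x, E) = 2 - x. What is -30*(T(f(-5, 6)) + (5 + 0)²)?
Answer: -750 - 360*√7 ≈ -1702.5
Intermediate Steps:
O = 7 (O = -7*(-1) = 7)
S = 12 (S = 7 - 1*(-5) = 7 + 5 = 12)
T(z) = 12*√z
-30*(T(f(-5, 6)) + (5 + 0)²) = -30*(12*√(2 - 1*(-5)) + (5 + 0)²) = -30*(12*√(2 + 5) + 5²) = -30*(12*√7 + 25) = -30*(25 + 12*√7) = -750 - 360*√7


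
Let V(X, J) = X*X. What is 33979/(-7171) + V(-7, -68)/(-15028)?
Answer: -510987791/107765788 ≈ -4.7417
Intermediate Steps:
V(X, J) = X**2
33979/(-7171) + V(-7, -68)/(-15028) = 33979/(-7171) + (-7)**2/(-15028) = 33979*(-1/7171) + 49*(-1/15028) = -33979/7171 - 49/15028 = -510987791/107765788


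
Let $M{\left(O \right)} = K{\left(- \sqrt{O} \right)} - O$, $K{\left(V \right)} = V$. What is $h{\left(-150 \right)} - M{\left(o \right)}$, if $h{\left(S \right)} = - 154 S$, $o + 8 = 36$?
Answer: $23128 + 2 \sqrt{7} \approx 23133.0$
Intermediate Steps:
$o = 28$ ($o = -8 + 36 = 28$)
$M{\left(O \right)} = - O - \sqrt{O}$ ($M{\left(O \right)} = - \sqrt{O} - O = - O - \sqrt{O}$)
$h{\left(-150 \right)} - M{\left(o \right)} = \left(-154\right) \left(-150\right) - \left(\left(-1\right) 28 - \sqrt{28}\right) = 23100 - \left(-28 - 2 \sqrt{7}\right) = 23100 + \left(28 + 2 \sqrt{7}\right) = 23128 + 2 \sqrt{7}$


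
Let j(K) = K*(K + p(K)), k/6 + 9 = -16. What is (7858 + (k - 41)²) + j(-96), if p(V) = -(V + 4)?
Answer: 44723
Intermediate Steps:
p(V) = -4 - V (p(V) = -(4 + V) = -4 - V)
k = -150 (k = -54 + 6*(-16) = -54 - 96 = -150)
j(K) = -4*K (j(K) = K*(K + (-4 - K)) = K*(-4) = -4*K)
(7858 + (k - 41)²) + j(-96) = (7858 + (-150 - 41)²) - 4*(-96) = (7858 + (-191)²) + 384 = (7858 + 36481) + 384 = 44339 + 384 = 44723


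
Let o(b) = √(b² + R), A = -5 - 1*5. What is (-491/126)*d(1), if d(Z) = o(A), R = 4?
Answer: -491*√26/63 ≈ -39.740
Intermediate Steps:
A = -10 (A = -5 - 5 = -10)
o(b) = √(4 + b²) (o(b) = √(b² + 4) = √(4 + b²))
d(Z) = 2*√26 (d(Z) = √(4 + (-10)²) = √(4 + 100) = √104 = 2*√26)
(-491/126)*d(1) = (-491/126)*(2*√26) = (-491*1/126)*(2*√26) = -491*√26/63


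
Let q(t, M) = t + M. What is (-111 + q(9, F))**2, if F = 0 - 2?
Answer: 10816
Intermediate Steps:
F = -2
q(t, M) = M + t
(-111 + q(9, F))**2 = (-111 + (-2 + 9))**2 = (-111 + 7)**2 = (-104)**2 = 10816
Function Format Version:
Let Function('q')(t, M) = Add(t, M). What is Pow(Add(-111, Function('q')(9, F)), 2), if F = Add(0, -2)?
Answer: 10816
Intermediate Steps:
F = -2
Function('q')(t, M) = Add(M, t)
Pow(Add(-111, Function('q')(9, F)), 2) = Pow(Add(-111, Add(-2, 9)), 2) = Pow(Add(-111, 7), 2) = Pow(-104, 2) = 10816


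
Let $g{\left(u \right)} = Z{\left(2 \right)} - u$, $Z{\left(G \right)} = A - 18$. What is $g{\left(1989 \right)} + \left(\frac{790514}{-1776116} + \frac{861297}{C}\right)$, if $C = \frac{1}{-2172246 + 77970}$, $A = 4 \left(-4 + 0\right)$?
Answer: $- \frac{1601873370570958967}{888058} \approx -1.8038 \cdot 10^{12}$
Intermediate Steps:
$A = -16$ ($A = 4 \left(-4\right) = -16$)
$Z{\left(G \right)} = -34$ ($Z{\left(G \right)} = -16 - 18 = -34$)
$C = - \frac{1}{2094276}$ ($C = \frac{1}{-2094276} = - \frac{1}{2094276} \approx -4.7749 \cdot 10^{-7}$)
$g{\left(u \right)} = -34 - u$
$g{\left(1989 \right)} + \left(\frac{790514}{-1776116} + \frac{861297}{C}\right) = \left(-34 - 1989\right) + \left(\frac{790514}{-1776116} + \frac{861297}{- \frac{1}{2094276}}\right) = \left(-34 - 1989\right) + \left(790514 \left(- \frac{1}{1776116}\right) + 861297 \left(-2094276\right)\right) = -2023 - \frac{1601873368774417633}{888058} = - \frac{1601873370570958967}{888058}$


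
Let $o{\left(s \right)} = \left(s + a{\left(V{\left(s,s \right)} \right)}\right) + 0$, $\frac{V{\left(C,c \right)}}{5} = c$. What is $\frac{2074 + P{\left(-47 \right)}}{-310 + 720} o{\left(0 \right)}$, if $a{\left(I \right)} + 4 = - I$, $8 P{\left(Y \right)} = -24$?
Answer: $- \frac{4142}{205} \approx -20.205$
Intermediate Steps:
$V{\left(C,c \right)} = 5 c$
$P{\left(Y \right)} = -3$ ($P{\left(Y \right)} = \frac{1}{8} \left(-24\right) = -3$)
$a{\left(I \right)} = -4 - I$
$o{\left(s \right)} = -4 - 4 s$ ($o{\left(s \right)} = \left(s - \left(4 + 5 s\right)\right) + 0 = \left(-4 - 4 s\right) + 0 = -4 - 4 s$)
$\frac{2074 + P{\left(-47 \right)}}{-310 + 720} o{\left(0 \right)} = \frac{2074 - 3}{-310 + 720} \left(-4 - 0\right) = \frac{2071}{410} \left(-4 + 0\right) = 2071 \cdot \frac{1}{410} \left(-4\right) = \frac{2071}{410} \left(-4\right) = - \frac{4142}{205}$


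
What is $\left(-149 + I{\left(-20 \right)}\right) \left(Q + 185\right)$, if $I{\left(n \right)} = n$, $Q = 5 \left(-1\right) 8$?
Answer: $-24505$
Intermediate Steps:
$Q = -40$ ($Q = \left(-5\right) 8 = -40$)
$\left(-149 + I{\left(-20 \right)}\right) \left(Q + 185\right) = \left(-149 - 20\right) \left(-40 + 185\right) = \left(-169\right) 145 = -24505$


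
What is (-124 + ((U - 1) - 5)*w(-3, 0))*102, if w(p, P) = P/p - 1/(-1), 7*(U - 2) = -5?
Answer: -91902/7 ≈ -13129.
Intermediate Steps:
U = 9/7 (U = 2 + (⅐)*(-5) = 2 - 5/7 = 9/7 ≈ 1.2857)
w(p, P) = 1 + P/p (w(p, P) = P/p - 1*(-1) = P/p + 1 = 1 + P/p)
(-124 + ((U - 1) - 5)*w(-3, 0))*102 = (-124 + ((9/7 - 1) - 5)*((0 - 3)/(-3)))*102 = (-124 + (2/7 - 5)*(-⅓*(-3)))*102 = (-124 - 33/7*1)*102 = (-124 - 33/7)*102 = -901/7*102 = -91902/7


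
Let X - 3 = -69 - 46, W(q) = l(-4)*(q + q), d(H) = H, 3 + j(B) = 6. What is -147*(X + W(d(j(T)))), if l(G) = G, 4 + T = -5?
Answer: 19992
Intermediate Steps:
T = -9 (T = -4 - 5 = -9)
j(B) = 3 (j(B) = -3 + 6 = 3)
W(q) = -8*q (W(q) = -4*(q + q) = -8*q)
X = -112 (X = 3 + (-69 - 46) = 3 - 115 = -112)
-147*(X + W(d(j(T)))) = -147*(-112 - 8*3) = -147*(-112 - 24) = -147*(-136) = 19992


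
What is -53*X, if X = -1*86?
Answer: 4558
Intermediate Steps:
X = -86
-53*X = -53*(-86) = 4558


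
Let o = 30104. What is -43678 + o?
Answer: -13574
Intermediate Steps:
-43678 + o = -43678 + 30104 = -13574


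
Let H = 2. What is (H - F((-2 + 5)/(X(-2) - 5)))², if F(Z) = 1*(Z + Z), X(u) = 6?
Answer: 16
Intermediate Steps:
F(Z) = 2*Z (F(Z) = 1*(2*Z) = 2*Z)
(H - F((-2 + 5)/(X(-2) - 5)))² = (2 - 2*(-2 + 5)/(6 - 5))² = (2 - 2*3/1)² = (2 - 2*3*1)² = (2 - 2*3)² = (2 - 1*6)² = (2 - 6)² = (-4)² = 16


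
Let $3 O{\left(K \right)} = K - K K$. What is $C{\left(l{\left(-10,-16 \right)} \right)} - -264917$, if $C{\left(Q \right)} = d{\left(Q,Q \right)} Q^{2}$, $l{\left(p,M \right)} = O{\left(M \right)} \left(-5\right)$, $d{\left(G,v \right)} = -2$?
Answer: $- \frac{1314947}{9} \approx -1.4611 \cdot 10^{5}$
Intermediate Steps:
$O{\left(K \right)} = - \frac{K^{2}}{3} + \frac{K}{3}$ ($O{\left(K \right)} = \frac{K - K K}{3} = \frac{K - K^{2}}{3} = - \frac{K^{2}}{3} + \frac{K}{3}$)
$l{\left(p,M \right)} = - \frac{5 M \left(1 - M\right)}{3}$ ($l{\left(p,M \right)} = \frac{M \left(1 - M\right)}{3} \left(-5\right) = - \frac{5 M \left(1 - M\right)}{3}$)
$C{\left(Q \right)} = - 2 Q^{2}$
$C{\left(l{\left(-10,-16 \right)} \right)} - -264917 = - 2 \left(\frac{5}{3} \left(-16\right) \left(-1 - 16\right)\right)^{2} - -264917 = - 2 \left(\frac{5}{3} \left(-16\right) \left(-17\right)\right)^{2} + 264917 = - 2 \left(\frac{1360}{3}\right)^{2} + 264917 = \left(-2\right) \frac{1849600}{9} + 264917 = - \frac{3699200}{9} + 264917 = - \frac{1314947}{9}$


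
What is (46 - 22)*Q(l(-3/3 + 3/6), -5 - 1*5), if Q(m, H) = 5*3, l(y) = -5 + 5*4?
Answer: 360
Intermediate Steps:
l(y) = 15 (l(y) = -5 + 20 = 15)
Q(m, H) = 15
(46 - 22)*Q(l(-3/3 + 3/6), -5 - 1*5) = (46 - 22)*15 = 24*15 = 360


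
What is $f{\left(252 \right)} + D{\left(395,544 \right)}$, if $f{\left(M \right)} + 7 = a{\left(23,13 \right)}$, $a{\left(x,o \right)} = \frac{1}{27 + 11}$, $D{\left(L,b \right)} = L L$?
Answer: $\frac{5928685}{38} \approx 1.5602 \cdot 10^{5}$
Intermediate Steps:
$D{\left(L,b \right)} = L^{2}$
$a{\left(x,o \right)} = \frac{1}{38}$
$f{\left(M \right)} = - \frac{265}{38}$ ($f{\left(M \right)} = -7 + \frac{1}{38} = - \frac{265}{38}$)
$f{\left(252 \right)} + D{\left(395,544 \right)} = - \frac{265}{38} + 395^{2} = - \frac{265}{38} + 156025 = \frac{5928685}{38}$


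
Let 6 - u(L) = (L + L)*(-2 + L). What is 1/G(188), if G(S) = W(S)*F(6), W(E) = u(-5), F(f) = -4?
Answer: 1/256 ≈ 0.0039063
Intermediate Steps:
u(L) = 6 - 2*L*(-2 + L) (u(L) = 6 - (L + L)*(-2 + L) = 6 - 2*L*(-2 + L))
W(E) = -64 (W(E) = 6 - 2*(-5)**2 + 4*(-5) = 6 - 2*25 - 20 = 6 - 50 - 20 = -64)
G(S) = 256 (G(S) = -64*(-4) = 256)
1/G(188) = 1/256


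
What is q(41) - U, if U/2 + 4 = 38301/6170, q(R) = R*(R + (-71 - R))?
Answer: -8994056/3085 ≈ -2915.4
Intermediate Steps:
q(R) = -71*R (q(R) = R*(-71) = -71*R)
U = 13621/3085 (U = -8 + 2*(38301/6170) = -8 + 38301/3085 = 13621/3085 ≈ 4.4152)
q(41) - U = -71*41 - 1*13621/3085 = -2911 - 13621/3085 = -8994056/3085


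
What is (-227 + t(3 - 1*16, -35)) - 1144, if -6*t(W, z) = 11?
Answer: -8237/6 ≈ -1372.8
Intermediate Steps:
t(W, z) = -11/6 (t(W, z) = -⅙*11 = -11/6)
(-227 + t(3 - 1*16, -35)) - 1144 = (-227 - 11/6) - 1144 = -1373/6 - 1144 = -8237/6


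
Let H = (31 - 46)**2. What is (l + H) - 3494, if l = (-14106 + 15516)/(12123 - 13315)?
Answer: -1949029/596 ≈ -3270.2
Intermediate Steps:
H = 225 (H = (-15)**2 = 225)
l = -705/596 (l = 1410/(-1192) = 1410*(-1/1192) = -705/596 ≈ -1.1829)
(l + H) - 3494 = (-705/596 + 225) - 3494 = 133395/596 - 3494 = -1949029/596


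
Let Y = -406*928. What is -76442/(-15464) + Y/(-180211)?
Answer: 9801014807/1393391452 ≈ 7.0339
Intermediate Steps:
Y = -376768
-76442/(-15464) + Y/(-180211) = -76442/(-15464) - 376768/(-180211) = -76442*(-1/15464) - 376768*(-1/180211) = 38221/7732 + 376768/180211 = 9801014807/1393391452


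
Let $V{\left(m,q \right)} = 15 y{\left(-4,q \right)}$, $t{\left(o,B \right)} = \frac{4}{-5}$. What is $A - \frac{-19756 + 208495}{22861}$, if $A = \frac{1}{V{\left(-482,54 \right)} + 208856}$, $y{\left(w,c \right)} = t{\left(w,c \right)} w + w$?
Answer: $- \frac{39416984855}{4774382684} \approx -8.2559$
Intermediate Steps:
$t{\left(o,B \right)} = - \frac{4}{5}$ ($t{\left(o,B \right)} = 4 \left(- \frac{1}{5}\right) = - \frac{4}{5}$)
$y{\left(w,c \right)} = \frac{w}{5}$ ($y{\left(w,c \right)} = - \frac{4 w}{5} + w = \frac{w}{5}$)
$V{\left(m,q \right)} = -12$ ($V{\left(m,q \right)} = 15 \cdot \frac{1}{5} \left(-4\right) = 15 \left(- \frac{4}{5}\right) = -12$)
$A = \frac{1}{208844}$ ($A = \frac{1}{-12 + 208856} = \frac{1}{208844} \approx 4.7883 \cdot 10^{-6}$)
$A - \frac{-19756 + 208495}{22861} = \frac{1}{208844} - \frac{-19756 + 208495}{22861} = \frac{1}{208844} - 188739 \cdot \frac{1}{22861} = \frac{1}{208844} - \frac{188739}{22861} = - \frac{39416984855}{4774382684}$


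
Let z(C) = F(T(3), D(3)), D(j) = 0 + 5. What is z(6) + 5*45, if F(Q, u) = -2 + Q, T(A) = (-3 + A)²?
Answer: 223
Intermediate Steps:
D(j) = 5
z(C) = -2 (z(C) = -2 + (-3 + 3)² = -2 + 0² = -2 + 0 = -2)
z(6) + 5*45 = -2 + 5*45 = -2 + 225 = 223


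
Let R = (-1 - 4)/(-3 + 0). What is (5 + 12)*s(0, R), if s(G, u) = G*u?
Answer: 0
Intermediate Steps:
R = 5/3 (R = -5/(-3) = -5*(-1/3) = 5/3 ≈ 1.6667)
(5 + 12)*s(0, R) = (5 + 12)*(0*(5/3)) = 17*0 = 0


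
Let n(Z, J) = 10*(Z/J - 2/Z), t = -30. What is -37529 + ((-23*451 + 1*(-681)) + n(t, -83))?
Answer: -12096101/249 ≈ -48579.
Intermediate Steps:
n(Z, J) = -20/Z + 10*Z/J (n(Z, J) = 10*(-2/Z + Z/J) = -20/Z + 10*Z/J)
-37529 + ((-23*451 + 1*(-681)) + n(t, -83)) = -37529 + ((-23*451 + 1*(-681)) + (-20/(-30) + 10*(-30)/(-83))) = -37529 + ((-10373 - 681) + (-20*(-1/30) + 10*(-30)*(-1/83))) = -37529 + (-11054 + (2/3 + 300/83)) = -37529 + (-11054 + 1066/249) = -37529 - 2751380/249 = -12096101/249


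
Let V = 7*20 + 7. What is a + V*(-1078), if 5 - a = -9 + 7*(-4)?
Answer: -158424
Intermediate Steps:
V = 147 (V = 140 + 7 = 147)
a = 42 (a = 5 - (-9 + 7*(-4)) = 5 - (-9 - 28) = 5 - 1*(-37) = 5 + 37 = 42)
a + V*(-1078) = 42 + 147*(-1078) = 42 - 158466 = -158424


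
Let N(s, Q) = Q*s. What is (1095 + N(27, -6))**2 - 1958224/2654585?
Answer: 2310785083841/2654585 ≈ 8.7049e+5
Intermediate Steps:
(1095 + N(27, -6))**2 - 1958224/2654585 = (1095 - 6*27)**2 - 1958224/2654585 = (1095 - 162)**2 - 1958224/2654585 = 933**2 - 1*1958224/2654585 = 870489 - 1958224/2654585 = 2310785083841/2654585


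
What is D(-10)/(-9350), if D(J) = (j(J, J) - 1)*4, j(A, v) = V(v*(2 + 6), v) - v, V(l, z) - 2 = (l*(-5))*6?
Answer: -4822/4675 ≈ -1.0314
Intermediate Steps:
V(l, z) = 2 - 30*l (V(l, z) = 2 + (l*(-5))*6 = 2 - 5*l*6 = 2 - 30*l)
j(A, v) = 2 - 241*v (j(A, v) = (2 - 30*v*(2 + 6)) - v = (2 - 30*v*8) - v = (2 - 240*v) - v = 2 - 241*v)
D(J) = 4 - 964*J (D(J) = ((2 - 241*J) - 1)*4 = (1 - 241*J)*4 = 4 - 964*J)
D(-10)/(-9350) = (4 - 964*(-10))/(-9350) = (4 + 9640)*(-1/9350) = 9644*(-1/9350) = -4822/4675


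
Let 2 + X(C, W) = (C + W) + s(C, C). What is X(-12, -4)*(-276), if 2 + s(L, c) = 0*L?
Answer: 5520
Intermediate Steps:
s(L, c) = -2 (s(L, c) = -2 + 0*L = -2 + 0 = -2)
X(C, W) = -4 + C + W (X(C, W) = -2 + ((C + W) - 2) = -2 + (-2 + C + W) = -4 + C + W)
X(-12, -4)*(-276) = (-4 - 12 - 4)*(-276) = -20*(-276) = 5520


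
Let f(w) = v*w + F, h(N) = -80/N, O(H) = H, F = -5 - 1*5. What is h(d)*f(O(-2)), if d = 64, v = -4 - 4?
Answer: -15/2 ≈ -7.5000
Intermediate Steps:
F = -10 (F = -5 - 5 = -10)
v = -8
f(w) = -10 - 8*w (f(w) = -8*w - 10 = -10 - 8*w)
h(d)*f(O(-2)) = (-80/64)*(-10 - 8*(-2)) = (-80*1/64)*(-10 + 16) = -5/4*6 = -15/2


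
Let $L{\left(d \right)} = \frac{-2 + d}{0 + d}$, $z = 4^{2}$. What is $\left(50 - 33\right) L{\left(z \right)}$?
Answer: $\frac{119}{8} \approx 14.875$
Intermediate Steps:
$z = 16$
$L{\left(d \right)} = \frac{-2 + d}{d}$
$\left(50 - 33\right) L{\left(z \right)} = \left(50 - 33\right) \frac{-2 + 16}{16} = 17 \cdot \frac{1}{16} \cdot 14 = 17 \cdot \frac{7}{8} = \frac{119}{8}$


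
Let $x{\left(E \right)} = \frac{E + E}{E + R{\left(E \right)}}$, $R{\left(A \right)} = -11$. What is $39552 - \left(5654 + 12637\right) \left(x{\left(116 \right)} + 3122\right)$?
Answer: $- \frac{285526822}{5} \approx -5.7105 \cdot 10^{7}$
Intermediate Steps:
$x{\left(E \right)} = \frac{2 E}{-11 + E}$ ($x{\left(E \right)} = \frac{E + E}{E - 11} = \frac{2 E}{-11 + E}$)
$39552 - \left(5654 + 12637\right) \left(x{\left(116 \right)} + 3122\right) = 39552 - \left(5654 + 12637\right) \left(2 \cdot 116 \frac{1}{-11 + 116} + 3122\right) = 39552 - 18291 \left(2 \cdot 116 \cdot \frac{1}{105} + 3122\right) = 39552 - 18291 \left(\frac{232}{105} + 3122\right) = 39552 - 18291 \cdot \frac{328042}{105} = 39552 - \frac{285724582}{5} = - \frac{285526822}{5}$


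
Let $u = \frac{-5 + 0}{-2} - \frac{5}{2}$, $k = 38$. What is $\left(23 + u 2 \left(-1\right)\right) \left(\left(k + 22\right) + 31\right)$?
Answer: $2093$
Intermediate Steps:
$u = 0$ ($u = \left(-5\right) \left(- \frac{1}{2}\right) - \frac{5}{2} = \frac{5}{2} - \frac{5}{2} = 0$)
$\left(23 + u 2 \left(-1\right)\right) \left(\left(k + 22\right) + 31\right) = \left(23 + 0 \cdot 2 \left(-1\right)\right) \left(\left(38 + 22\right) + 31\right) = \left(23 + 0 \left(-1\right)\right) \left(60 + 31\right) = \left(23 + 0\right) 91 = 23 \cdot 91 = 2093$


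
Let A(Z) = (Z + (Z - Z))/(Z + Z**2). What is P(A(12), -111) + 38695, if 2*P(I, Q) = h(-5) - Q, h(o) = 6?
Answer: 77507/2 ≈ 38754.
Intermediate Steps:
A(Z) = Z/(Z + Z**2) (A(Z) = (Z + 0)/(Z + Z**2) = Z/(Z + Z**2))
P(I, Q) = 3 - Q/2 (P(I, Q) = (6 - Q)/2 = 3 - Q/2)
P(A(12), -111) + 38695 = (3 - 1/2*(-111)) + 38695 = (3 + 111/2) + 38695 = 117/2 + 38695 = 77507/2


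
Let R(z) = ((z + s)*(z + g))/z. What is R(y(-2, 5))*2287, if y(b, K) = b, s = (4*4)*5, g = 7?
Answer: -445965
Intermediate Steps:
s = 80 (s = 16*5 = 80)
R(z) = (7 + z)*(80 + z)/z (R(z) = ((z + 80)*(z + 7))/z = ((80 + z)*(7 + z))/z = ((7 + z)*(80 + z))/z = (7 + z)*(80 + z)/z)
R(y(-2, 5))*2287 = (87 - 2 + 560/(-2))*2287 = (87 - 2 + 560*(-½))*2287 = (87 - 2 - 280)*2287 = -195*2287 = -445965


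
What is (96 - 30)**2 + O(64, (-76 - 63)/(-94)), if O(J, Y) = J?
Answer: 4420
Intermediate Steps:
(96 - 30)**2 + O(64, (-76 - 63)/(-94)) = (96 - 30)**2 + 64 = 66**2 + 64 = 4356 + 64 = 4420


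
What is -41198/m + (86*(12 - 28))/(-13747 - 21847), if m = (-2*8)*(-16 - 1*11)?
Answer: -366451795/3844152 ≈ -95.327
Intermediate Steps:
m = 432 (m = -16*(-16 - 11) = -16*(-27) = 432)
-41198/m + (86*(12 - 28))/(-13747 - 21847) = -41198/432 + (86*(12 - 28))/(-13747 - 21847) = -41198*1/432 + (86*(-16))/(-35594) = -20599/216 - 1376*(-1/35594) = -20599/216 + 688/17797 = -366451795/3844152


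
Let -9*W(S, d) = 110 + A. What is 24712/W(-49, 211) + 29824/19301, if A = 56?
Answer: -2143873012/1601983 ≈ -1338.3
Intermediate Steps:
W(S, d) = -166/9 (W(S, d) = -(110 + 56)/9 = -⅑*166 = -166/9)
24712/W(-49, 211) + 29824/19301 = 24712/(-166/9) + 29824/19301 = 24712*(-9/166) + 29824*(1/19301) = -111204/83 + 29824/19301 = -2143873012/1601983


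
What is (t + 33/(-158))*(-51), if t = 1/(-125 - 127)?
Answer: 72029/6636 ≈ 10.854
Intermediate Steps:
t = -1/252 (t = 1/(-252) = -1/252 ≈ -0.0039683)
(t + 33/(-158))*(-51) = (-1/252 + 33/(-158))*(-51) = (-1/252 + 33*(-1/158))*(-51) = (-1/252 - 33/158)*(-51) = -4237/19908*(-51) = 72029/6636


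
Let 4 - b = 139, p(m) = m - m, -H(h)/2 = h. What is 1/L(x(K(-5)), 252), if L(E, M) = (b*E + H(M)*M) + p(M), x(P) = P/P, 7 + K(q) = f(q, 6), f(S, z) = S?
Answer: -1/127143 ≈ -7.8652e-6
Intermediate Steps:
H(h) = -2*h
p(m) = 0
b = -135 (b = 4 - 1*139 = 4 - 139 = -135)
K(q) = -7 + q
x(P) = 1
L(E, M) = -135*E - 2*M² (L(E, M) = (-135*E + (-2*M)*M) + 0 = (-135*E - 2*M²) + 0 = -135*E - 2*M²)
1/L(x(K(-5)), 252) = 1/(-135*1 - 2*252²) = 1/(-135 - 2*63504) = 1/(-135 - 127008) = 1/(-127143) = -1/127143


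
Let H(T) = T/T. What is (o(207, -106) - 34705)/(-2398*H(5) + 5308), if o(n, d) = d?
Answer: -34811/2910 ≈ -11.963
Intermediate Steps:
H(T) = 1
(o(207, -106) - 34705)/(-2398*H(5) + 5308) = (-106 - 34705)/(-2398*1 + 5308) = -34811/(-2398 + 5308) = -34811/2910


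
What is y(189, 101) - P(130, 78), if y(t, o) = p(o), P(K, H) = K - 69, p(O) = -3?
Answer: -64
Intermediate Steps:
P(K, H) = -69 + K
y(t, o) = -3
y(189, 101) - P(130, 78) = -3 - (-69 + 130) = -3 - 1*61 = -3 - 61 = -64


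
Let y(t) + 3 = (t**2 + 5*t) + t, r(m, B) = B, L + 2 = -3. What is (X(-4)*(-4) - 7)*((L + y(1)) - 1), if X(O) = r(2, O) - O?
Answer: 14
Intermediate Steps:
L = -5 (L = -2 - 3 = -5)
X(O) = 0 (X(O) = O - O = 0)
y(t) = -3 + t**2 + 6*t (y(t) = -3 + ((t**2 + 5*t) + t) = -3 + (t**2 + 6*t) = -3 + t**2 + 6*t)
(X(-4)*(-4) - 7)*((L + y(1)) - 1) = (0*(-4) - 7)*((-5 + (-3 + 1**2 + 6*1)) - 1) = (0 - 7)*((-5 + (-3 + 1 + 6)) - 1) = -7*((-5 + 4) - 1) = -7*(-1 - 1) = -7*(-2) = 14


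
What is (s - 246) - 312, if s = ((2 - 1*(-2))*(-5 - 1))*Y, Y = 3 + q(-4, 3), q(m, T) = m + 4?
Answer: -630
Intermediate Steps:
q(m, T) = 4 + m
Y = 3 (Y = 3 + (4 - 4) = 3 + 0 = 3)
s = -72 (s = ((2 - 1*(-2))*(-5 - 1))*3 = ((2 + 2)*(-6))*3 = (4*(-6))*3 = -24*3 = -72)
(s - 246) - 312 = (-72 - 246) - 312 = -318 - 312 = -630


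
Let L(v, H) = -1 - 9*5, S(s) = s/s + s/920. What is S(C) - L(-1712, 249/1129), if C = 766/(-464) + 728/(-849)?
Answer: 370278359/7878720 ≈ 46.997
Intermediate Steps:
C = -494063/196968 (C = 766*(-1/464) + 728*(-1/849) = -383/232 - 728/849 = -494063/196968 ≈ -2.5083)
S(s) = 1 + s/920 (S(s) = 1 + s*(1/920) = 1 + s/920)
L(v, H) = -46 (L(v, H) = -1 - 45 = -46)
S(C) - L(-1712, 249/1129) = (1 + (1/920)*(-494063/196968)) - 1*(-46) = (1 - 21481/7878720) + 46 = 7857239/7878720 + 46 = 370278359/7878720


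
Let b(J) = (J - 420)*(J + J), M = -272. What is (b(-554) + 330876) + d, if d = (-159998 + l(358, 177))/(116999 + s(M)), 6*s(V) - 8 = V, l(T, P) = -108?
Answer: 164914342834/116955 ≈ 1.4101e+6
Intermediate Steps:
b(J) = 2*J*(-420 + J) (b(J) = (-420 + J)*(2*J) = 2*J*(-420 + J))
s(V) = 4/3 + V/6
d = -160106/116955 (d = (-159998 - 108)/(116999 + (4/3 + (1/6)*(-272))) = -160106/(116999 + (4/3 - 136/3)) = -160106/(116999 - 44) = -160106/116955 ≈ -1.3690)
(b(-554) + 330876) + d = (2*(-554)*(-420 - 554) + 330876) - 160106/116955 = (2*(-554)*(-974) + 330876) - 160106/116955 = (1079192 + 330876) - 160106/116955 = 1410068 - 160106/116955 = 164914342834/116955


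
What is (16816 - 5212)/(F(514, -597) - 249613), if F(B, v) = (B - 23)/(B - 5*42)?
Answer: -3527616/75881861 ≈ -0.046488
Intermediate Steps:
F(B, v) = (-23 + B)/(-210 + B) (F(B, v) = (-23 + B)/(B - 210) = (-23 + B)/(-210 + B))
(16816 - 5212)/(F(514, -597) - 249613) = (16816 - 5212)/((-23 + 514)/(-210 + 514) - 249613) = 11604/(491/304 - 249613) = 11604/(-75881861/304) = 11604*(-304/75881861) = -3527616/75881861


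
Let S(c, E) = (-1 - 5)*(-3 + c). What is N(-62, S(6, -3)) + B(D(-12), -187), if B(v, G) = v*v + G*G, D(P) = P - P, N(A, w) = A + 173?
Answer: 35080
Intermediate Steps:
S(c, E) = 18 - 6*c (S(c, E) = -6*(-3 + c) = 18 - 6*c)
N(A, w) = 173 + A
D(P) = 0
B(v, G) = G**2 + v**2 (B(v, G) = v**2 + G**2 = G**2 + v**2)
N(-62, S(6, -3)) + B(D(-12), -187) = (173 - 62) + ((-187)**2 + 0**2) = 111 + (34969 + 0) = 111 + 34969 = 35080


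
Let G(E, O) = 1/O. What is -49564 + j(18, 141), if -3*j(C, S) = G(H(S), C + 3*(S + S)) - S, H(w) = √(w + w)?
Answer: -128348065/2592 ≈ -49517.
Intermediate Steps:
H(w) = √2*√w (H(w) = √(2*w) = √2*√w)
j(C, S) = -1/(3*(C + 6*S)) + S/3 (j(C, S) = -(1/(C + 3*(S + S)) - S)/3 = -(1/(C + 3*(2*S)) - S)/3 = -(1/(C + 6*S) - S)/3 = -1/(3*(C + 6*S)) + S/3)
-49564 + j(18, 141) = -49564 + (-1 + 141*(18 + 6*141))/(3*(18 + 6*141)) = -49564 + (-1 + 141*(18 + 846))/(3*(18 + 846)) = -49564 + (⅓)*(-1 + 141*864)/864 = -49564 + (⅓)*(1/864)*(-1 + 121824) = -49564 + (⅓)*(1/864)*121823 = -49564 + 121823/2592 = -128348065/2592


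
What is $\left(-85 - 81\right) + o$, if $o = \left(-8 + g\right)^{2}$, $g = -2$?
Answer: $-66$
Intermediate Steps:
$o = 100$ ($o = \left(-8 - 2\right)^{2} = \left(-10\right)^{2} = 100$)
$\left(-85 - 81\right) + o = \left(-85 - 81\right) + 100 = -166 + 100 = -66$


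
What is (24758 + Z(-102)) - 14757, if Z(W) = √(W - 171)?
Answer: 10001 + I*√273 ≈ 10001.0 + 16.523*I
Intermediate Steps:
Z(W) = √(-171 + W)
(24758 + Z(-102)) - 14757 = (24758 + √(-171 - 102)) - 14757 = (24758 + √(-273)) - 14757 = (24758 + I*√273) - 14757 = 10001 + I*√273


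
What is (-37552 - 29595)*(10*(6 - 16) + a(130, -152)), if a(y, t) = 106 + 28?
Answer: -2282998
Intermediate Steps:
a(y, t) = 134
(-37552 - 29595)*(10*(6 - 16) + a(130, -152)) = (-37552 - 29595)*(10*(6 - 16) + 134) = -67147*(10*(-10) + 134) = -67147*(-100 + 134) = -67147*34 = -2282998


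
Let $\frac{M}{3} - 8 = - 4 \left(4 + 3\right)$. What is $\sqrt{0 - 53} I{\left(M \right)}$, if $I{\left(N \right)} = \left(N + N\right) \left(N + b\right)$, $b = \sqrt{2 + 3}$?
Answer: $120 i \sqrt{53} \left(60 - \sqrt{5}\right) \approx 50463.0 i$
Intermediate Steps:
$b = \sqrt{5} \approx 2.2361$
$M = -60$ ($M = 24 + 3 \left(- 4 \left(4 + 3\right)\right) = 24 + 3 \left(\left(-4\right) 7\right) = 24 + 3 \left(-28\right) = 24 - 84 = -60$)
$I{\left(N \right)} = 2 N \left(N + \sqrt{5}\right)$ ($I{\left(N \right)} = \left(N + N\right) \left(N + \sqrt{5}\right) = 2 N \left(N + \sqrt{5}\right)$)
$\sqrt{0 - 53} I{\left(M \right)} = \sqrt{0 - 53} \cdot 2 \left(-60\right) \left(-60 + \sqrt{5}\right) = \sqrt{-53} \left(7200 - 120 \sqrt{5}\right) = i \sqrt{53} \left(7200 - 120 \sqrt{5}\right)$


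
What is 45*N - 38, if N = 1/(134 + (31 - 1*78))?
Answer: -1087/29 ≈ -37.483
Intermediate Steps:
N = 1/87 (N = 1/(134 + (31 - 78)) = 1/(134 - 47) = 1/87 ≈ 0.011494)
45*N - 38 = 45*(1/87) - 38 = 15/29 - 38 = -1087/29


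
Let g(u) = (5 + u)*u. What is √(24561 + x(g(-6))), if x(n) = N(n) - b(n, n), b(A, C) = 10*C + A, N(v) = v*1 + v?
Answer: 3*√2723 ≈ 156.55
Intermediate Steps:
N(v) = 2*v (N(v) = v + v = 2*v)
b(A, C) = A + 10*C
g(u) = u*(5 + u)
x(n) = -9*n (x(n) = 2*n - (n + 10*n) = 2*n - 11*n = -9*n)
√(24561 + x(g(-6))) = √(24561 - (-54)*(5 - 6)) = √(24561 - (-54)*(-1)) = √(24561 - 9*6) = √(24561 - 54) = √24507 = 3*√2723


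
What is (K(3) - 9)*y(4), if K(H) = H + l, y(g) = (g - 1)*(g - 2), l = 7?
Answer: 6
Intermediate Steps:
y(g) = (-1 + g)*(-2 + g)
K(H) = 7 + H (K(H) = H + 7 = 7 + H)
(K(3) - 9)*y(4) = ((7 + 3) - 9)*(2 + 4**2 - 3*4) = (10 - 9)*(2 + 16 - 12) = 1*6 = 6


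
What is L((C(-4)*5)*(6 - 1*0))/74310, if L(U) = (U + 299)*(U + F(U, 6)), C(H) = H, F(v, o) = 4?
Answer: -10382/37155 ≈ -0.27942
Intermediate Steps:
L(U) = (4 + U)*(299 + U) (L(U) = (U + 299)*(U + 4) = (299 + U)*(4 + U) = (4 + U)*(299 + U))
L((C(-4)*5)*(6 - 1*0))/74310 = (1196 + ((-4*5)*(6 - 1*0))² + 303*((-4*5)*(6 - 1*0)))/74310 = (1196 + (-20*(6 + 0))² + 303*(-20*(6 + 0)))*(1/74310) = (1196 + (-20*6)² + 303*(-20*6))*(1/74310) = (1196 + (-120)² + 303*(-120))*(1/74310) = (1196 + 14400 - 36360)*(1/74310) = -20764*1/74310 = -10382/37155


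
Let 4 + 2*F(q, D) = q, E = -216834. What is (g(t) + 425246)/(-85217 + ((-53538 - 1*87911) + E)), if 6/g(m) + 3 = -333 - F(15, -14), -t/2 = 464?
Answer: -145221503/151455250 ≈ -0.95884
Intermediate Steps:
t = -928 (t = -2*464 = -928)
F(q, D) = -2 + q/2
g(m) = -12/683 (g(m) = 6/(-3 + (-333 - (-2 + (½)*15))) = 6/(-3 + (-333 - (-2 + 15/2))) = 6/(-3 + (-333 - 1*11/2)) = 6/(-3 + (-333 - 11/2)) = 6/(-3 - 677/2) = 6/(-683/2) = 6*(-2/683) = -12/683)
(g(t) + 425246)/(-85217 + ((-53538 - 1*87911) + E)) = (-12/683 + 425246)/(-85217 + ((-53538 - 1*87911) - 216834)) = 290443006/(683*(-85217 + ((-53538 - 87911) - 216834))) = 290443006/(683*(-85217 + (-141449 - 216834))) = 290443006/(683*(-85217 - 358283)) = (290443006/683)/(-443500) = (290443006/683)*(-1/443500) = -145221503/151455250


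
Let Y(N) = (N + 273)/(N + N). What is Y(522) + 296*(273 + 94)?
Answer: 37804201/348 ≈ 1.0863e+5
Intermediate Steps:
Y(N) = (273 + N)/(2*N) (Y(N) = (273 + N)/((2*N)) = (273 + N)*(1/(2*N)) = (273 + N)/(2*N))
Y(522) + 296*(273 + 94) = (1/2)*(273 + 522)/522 + 296*(273 + 94) = (1/2)*(1/522)*795 + 296*367 = 265/348 + 108632 = 37804201/348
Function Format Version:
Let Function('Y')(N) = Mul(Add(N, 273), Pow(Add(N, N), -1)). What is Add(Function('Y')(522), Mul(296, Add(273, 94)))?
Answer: Rational(37804201, 348) ≈ 1.0863e+5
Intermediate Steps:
Function('Y')(N) = Mul(Rational(1, 2), Pow(N, -1), Add(273, N)) (Function('Y')(N) = Mul(Add(273, N), Pow(Mul(2, N), -1)) = Mul(Add(273, N), Mul(Rational(1, 2), Pow(N, -1))) = Mul(Rational(1, 2), Pow(N, -1), Add(273, N)))
Add(Function('Y')(522), Mul(296, Add(273, 94))) = Add(Mul(Rational(1, 2), Pow(522, -1), Add(273, 522)), Mul(296, Add(273, 94))) = Add(Mul(Rational(1, 2), Rational(1, 522), 795), Mul(296, 367)) = Add(Rational(265, 348), 108632) = Rational(37804201, 348)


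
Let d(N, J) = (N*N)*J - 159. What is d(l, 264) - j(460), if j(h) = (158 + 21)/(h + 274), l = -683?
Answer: 90394255579/734 ≈ 1.2315e+8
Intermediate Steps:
d(N, J) = -159 + J*N² (d(N, J) = N²*J - 159 = J*N² - 159 = -159 + J*N²)
j(h) = 179/(274 + h)
d(l, 264) - j(460) = (-159 + 264*(-683)²) - 179/(274 + 460) = (-159 + 264*466489) - 179/734 = (-159 + 123153096) - 179/734 = 123152937 - 1*179/734 = 123152937 - 179/734 = 90394255579/734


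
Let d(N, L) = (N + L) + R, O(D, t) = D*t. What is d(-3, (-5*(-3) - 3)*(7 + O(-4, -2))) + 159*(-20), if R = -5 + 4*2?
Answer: -3000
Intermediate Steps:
R = 3 (R = -5 + 8 = 3)
d(N, L) = 3 + L + N (d(N, L) = (N + L) + 3 = (L + N) + 3 = 3 + L + N)
d(-3, (-5*(-3) - 3)*(7 + O(-4, -2))) + 159*(-20) = (3 + (-5*(-3) - 3)*(7 - 4*(-2)) - 3) + 159*(-20) = (3 + (15 - 3)*(7 + 8) - 3) - 3180 = (3 + 12*15 - 3) - 3180 = (3 + 180 - 3) - 3180 = 180 - 3180 = -3000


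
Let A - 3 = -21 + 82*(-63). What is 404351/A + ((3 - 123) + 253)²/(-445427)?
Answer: -180200552653/2309093568 ≈ -78.040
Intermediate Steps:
A = -5184 (A = 3 + (-21 + 82*(-63)) = 3 + (-21 - 5166) = 3 - 5187 = -5184)
404351/A + ((3 - 123) + 253)²/(-445427) = 404351/(-5184) + ((3 - 123) + 253)²/(-445427) = 404351*(-1/5184) + (-120 + 253)²*(-1/445427) = -404351/5184 + 133²*(-1/445427) = -404351/5184 + 17689*(-1/445427) = -404351/5184 - 17689/445427 = -180200552653/2309093568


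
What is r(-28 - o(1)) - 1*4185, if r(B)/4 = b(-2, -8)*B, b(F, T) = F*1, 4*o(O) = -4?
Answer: -3969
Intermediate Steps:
o(O) = -1 (o(O) = (1/4)*(-4) = -1)
b(F, T) = F
r(B) = -8*B (r(B) = 4*(-2*B) = -8*B)
r(-28 - o(1)) - 1*4185 = -8*(-28 - 1*(-1)) - 1*4185 = -8*(-28 + 1) - 4185 = -8*(-27) - 4185 = 216 - 4185 = -3969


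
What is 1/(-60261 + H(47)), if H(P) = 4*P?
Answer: -1/60073 ≈ -1.6646e-5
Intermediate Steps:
1/(-60261 + H(47)) = 1/(-60261 + 4*47) = 1/(-60261 + 188) = 1/(-60073) = -1/60073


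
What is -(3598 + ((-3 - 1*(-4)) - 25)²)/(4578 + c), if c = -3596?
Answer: -2087/491 ≈ -4.2505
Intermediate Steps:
-(3598 + ((-3 - 1*(-4)) - 25)²)/(4578 + c) = -(3598 + ((-3 - 1*(-4)) - 25)²)/(4578 - 3596) = -(3598 + ((-3 + 4) - 25)²)/982 = -(3598 + (1 - 25)²)/982 = -(3598 + (-24)²)/982 = -(3598 + 576)/982 = -4174/982 = -1*2087/491 = -2087/491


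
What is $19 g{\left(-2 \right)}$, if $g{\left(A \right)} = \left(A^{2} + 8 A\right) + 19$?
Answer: $133$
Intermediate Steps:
$g{\left(A \right)} = 19 + A^{2} + 8 A$
$19 g{\left(-2 \right)} = 19 \left(19 + \left(-2\right)^{2} + 8 \left(-2\right)\right) = 19 \left(19 + 4 - 16\right) = 19 \cdot 7 = 133$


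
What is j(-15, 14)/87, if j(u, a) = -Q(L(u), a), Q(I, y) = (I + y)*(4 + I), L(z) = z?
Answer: -11/87 ≈ -0.12644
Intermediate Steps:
Q(I, y) = (4 + I)*(I + y)
j(u, a) = -u² - 4*a - 4*u - a*u (j(u, a) = -(u² + 4*u + 4*a + u*a) = -(u² + 4*u + 4*a + a*u) = -(u² + 4*a + 4*u + a*u) = -u² - 4*a - 4*u - a*u)
j(-15, 14)/87 = (-1*(-15)² - 4*14 - 4*(-15) - 1*14*(-15))/87 = (-1*225 - 56 + 60 + 210)/87 = (-225 - 56 + 60 + 210)/87 = (1/87)*(-11) = -11/87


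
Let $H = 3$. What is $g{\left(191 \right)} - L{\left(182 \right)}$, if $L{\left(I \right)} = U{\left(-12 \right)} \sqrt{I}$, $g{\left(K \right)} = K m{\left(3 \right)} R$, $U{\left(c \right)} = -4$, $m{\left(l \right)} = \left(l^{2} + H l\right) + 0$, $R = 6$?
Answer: $20628 + 4 \sqrt{182} \approx 20682.0$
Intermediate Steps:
$m{\left(l \right)} = l^{2} + 3 l$ ($m{\left(l \right)} = \left(l^{2} + 3 l\right) + 0 = l^{2} + 3 l$)
$g{\left(K \right)} = 108 K$ ($g{\left(K \right)} = K 3 \left(3 + 3\right) 6 = K 3 \cdot 6 \cdot 6 = K 18 \cdot 6 = 18 K 6 = 108 K$)
$L{\left(I \right)} = - 4 \sqrt{I}$
$g{\left(191 \right)} - L{\left(182 \right)} = 108 \cdot 191 - - 4 \sqrt{182} = 20628 + 4 \sqrt{182}$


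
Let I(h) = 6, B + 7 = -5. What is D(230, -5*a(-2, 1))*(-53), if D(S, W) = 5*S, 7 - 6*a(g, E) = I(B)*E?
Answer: -60950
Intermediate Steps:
B = -12 (B = -7 - 5 = -12)
a(g, E) = 7/6 - E
D(230, -5*a(-2, 1))*(-53) = (5*230)*(-53) = 1150*(-53) = -60950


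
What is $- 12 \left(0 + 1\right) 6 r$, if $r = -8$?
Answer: $576$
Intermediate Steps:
$- 12 \left(0 + 1\right) 6 r = - 12 \left(0 + 1\right) 6 \left(-8\right) = - 12 \cdot 1 \cdot 6 \left(-8\right) = \left(-12\right) 6 \left(-8\right) = \left(-72\right) \left(-8\right) = 576$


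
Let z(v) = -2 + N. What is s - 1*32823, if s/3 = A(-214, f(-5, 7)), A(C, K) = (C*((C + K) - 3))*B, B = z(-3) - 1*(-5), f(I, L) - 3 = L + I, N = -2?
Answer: 103281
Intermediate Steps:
z(v) = -4 (z(v) = -2 - 2 = -4)
f(I, L) = 3 + I + L (f(I, L) = 3 + (L + I) = 3 + (I + L) = 3 + I + L)
B = 1 (B = -4 - 1*(-5) = -4 + 5 = 1)
A(C, K) = C*(-3 + C + K) (A(C, K) = (C*((C + K) - 3))*1 = (C*(-3 + C + K))*1 = C*(-3 + C + K))
s = 136104 (s = 3*(-214*(-3 - 214 + (3 - 5 + 7))) = 3*(-214*(-3 - 214 + 5)) = 3*(-214*(-212)) = 3*45368 = 136104)
s - 1*32823 = 136104 - 1*32823 = 136104 - 32823 = 103281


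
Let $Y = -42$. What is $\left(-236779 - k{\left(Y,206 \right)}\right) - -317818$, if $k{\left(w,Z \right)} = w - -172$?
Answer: $80909$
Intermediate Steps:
$k{\left(w,Z \right)} = 172 + w$ ($k{\left(w,Z \right)} = w + 172 = 172 + w$)
$\left(-236779 - k{\left(Y,206 \right)}\right) - -317818 = \left(-236779 - \left(172 - 42\right)\right) - -317818 = \left(-236779 - 130\right) + 317818 = -236909 + 317818 = 80909$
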